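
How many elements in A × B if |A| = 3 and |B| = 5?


|A × B| = |A| × |B|
= 3 × 5
= 15

|A × B| = 15


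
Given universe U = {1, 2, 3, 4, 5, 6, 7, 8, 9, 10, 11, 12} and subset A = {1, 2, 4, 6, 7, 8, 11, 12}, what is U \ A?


Aᶜ = U \ A = elements in U but not in A
U = {1, 2, 3, 4, 5, 6, 7, 8, 9, 10, 11, 12}
A = {1, 2, 4, 6, 7, 8, 11, 12}
Aᶜ = {3, 5, 9, 10}

Aᶜ = {3, 5, 9, 10}


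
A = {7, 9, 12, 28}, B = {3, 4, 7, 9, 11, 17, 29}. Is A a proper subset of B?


A ⊂ B requires: A ⊆ B AND A ≠ B.
A ⊆ B? No
A ⊄ B, so A is not a proper subset.

No, A is not a proper subset of B


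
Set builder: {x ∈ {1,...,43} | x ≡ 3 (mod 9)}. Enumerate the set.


Checking each candidate:
Condition: x in {1,...,43} with x ≡ 3 (mod 9)
Result = {3, 12, 21, 30, 39}

{3, 12, 21, 30, 39}


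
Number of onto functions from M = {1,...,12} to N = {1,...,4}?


n = |M| = 12, k = |N| = 4. Surjections via inclusion-exclusion:
S(n,k) = Σ(-1)^i × C(k,i) × (k-i)^n, i=0 to k
i=0: (-1)^0×C(4,0)×4^12 = 16777216
i=1: (-1)^1×C(4,1)×3^12 = -2125764
i=2: (-1)^2×C(4,2)×2^12 = 24576
i=3: (-1)^3×C(4,3)×1^12 = -4
i=4: (-1)^4×C(4,4)×0^12 = 0
Total = 14676024

Number of surjections = 14676024


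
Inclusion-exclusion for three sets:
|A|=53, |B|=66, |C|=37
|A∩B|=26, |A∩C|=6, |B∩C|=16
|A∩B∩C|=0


|A∪B∪C| = |A|+|B|+|C| - |A∩B|-|A∩C|-|B∩C| + |A∩B∩C|
= 53+66+37 - 26-6-16 + 0
= 156 - 48 + 0
= 108

|A ∪ B ∪ C| = 108


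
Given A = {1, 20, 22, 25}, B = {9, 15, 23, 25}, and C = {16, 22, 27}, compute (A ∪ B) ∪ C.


A ∪ B = {1, 9, 15, 20, 22, 23, 25}
(A ∪ B) ∪ C = {1, 9, 15, 16, 20, 22, 23, 25, 27}

A ∪ B ∪ C = {1, 9, 15, 16, 20, 22, 23, 25, 27}


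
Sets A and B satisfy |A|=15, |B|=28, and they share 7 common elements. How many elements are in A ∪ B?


|A ∪ B| = |A| + |B| - |A ∩ B|
= 15 + 28 - 7
= 36

|A ∪ B| = 36


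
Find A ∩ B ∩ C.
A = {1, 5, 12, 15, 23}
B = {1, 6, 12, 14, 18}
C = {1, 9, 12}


A ∩ B = {1, 12}
(A ∩ B) ∩ C = {1, 12}

A ∩ B ∩ C = {1, 12}


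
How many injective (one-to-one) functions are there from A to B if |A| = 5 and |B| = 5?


An injection sends each of |A| = 5 inputs to a distinct output in B.
# injections = |B|·(|B|-1)·…·(|B|-|A|+1) = 5! / (5 - 5)!
= 5 × 4 × 3 × 2 × 1
= 120

Number of injections = 120


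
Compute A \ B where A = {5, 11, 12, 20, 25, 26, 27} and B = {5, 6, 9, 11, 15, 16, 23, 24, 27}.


A \ B = elements in A but not in B
A = {5, 11, 12, 20, 25, 26, 27}
B = {5, 6, 9, 11, 15, 16, 23, 24, 27}
Remove from A any elements in B
A \ B = {12, 20, 25, 26}

A \ B = {12, 20, 25, 26}


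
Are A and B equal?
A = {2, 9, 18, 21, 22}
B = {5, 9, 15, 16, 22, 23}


Two sets are equal iff they have exactly the same elements.
A = {2, 9, 18, 21, 22}
B = {5, 9, 15, 16, 22, 23}
Differences: {2, 5, 15, 16, 18, 21, 23}
A ≠ B

No, A ≠ B


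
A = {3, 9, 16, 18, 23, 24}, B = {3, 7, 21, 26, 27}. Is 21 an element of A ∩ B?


A = {3, 9, 16, 18, 23, 24}, B = {3, 7, 21, 26, 27}
A ∩ B = elements in both A and B
A ∩ B = {3}
Checking if 21 ∈ A ∩ B
21 is not in A ∩ B → False

21 ∉ A ∩ B


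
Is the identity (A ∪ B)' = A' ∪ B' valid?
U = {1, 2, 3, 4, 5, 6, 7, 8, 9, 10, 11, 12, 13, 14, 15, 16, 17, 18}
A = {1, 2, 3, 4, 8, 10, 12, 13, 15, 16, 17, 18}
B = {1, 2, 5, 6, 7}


LHS: A ∪ B = {1, 2, 3, 4, 5, 6, 7, 8, 10, 12, 13, 15, 16, 17, 18}
(A ∪ B)' = U \ (A ∪ B) = {9, 11, 14}
A' = {5, 6, 7, 9, 11, 14}, B' = {3, 4, 8, 9, 10, 11, 12, 13, 14, 15, 16, 17, 18}
Claimed RHS: A' ∪ B' = {3, 4, 5, 6, 7, 8, 9, 10, 11, 12, 13, 14, 15, 16, 17, 18}
Identity is INVALID: LHS = {9, 11, 14} but the RHS claimed here equals {3, 4, 5, 6, 7, 8, 9, 10, 11, 12, 13, 14, 15, 16, 17, 18}. The correct form is (A ∪ B)' = A' ∩ B'.

Identity is invalid: (A ∪ B)' = {9, 11, 14} but A' ∪ B' = {3, 4, 5, 6, 7, 8, 9, 10, 11, 12, 13, 14, 15, 16, 17, 18}. The correct De Morgan law is (A ∪ B)' = A' ∩ B'.


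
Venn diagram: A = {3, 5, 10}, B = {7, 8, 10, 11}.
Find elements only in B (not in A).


A = {3, 5, 10}
B = {7, 8, 10, 11}
Region: only in B (not in A)
Elements: {7, 8, 11}

Elements only in B (not in A): {7, 8, 11}


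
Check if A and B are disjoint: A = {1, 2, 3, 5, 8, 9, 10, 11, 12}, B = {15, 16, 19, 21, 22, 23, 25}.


Disjoint means A ∩ B = ∅.
A ∩ B = ∅
A ∩ B = ∅, so A and B are disjoint.

Yes, A and B are disjoint


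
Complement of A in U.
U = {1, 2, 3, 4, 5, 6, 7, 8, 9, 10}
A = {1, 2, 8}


Aᶜ = U \ A = elements in U but not in A
U = {1, 2, 3, 4, 5, 6, 7, 8, 9, 10}
A = {1, 2, 8}
Aᶜ = {3, 4, 5, 6, 7, 9, 10}

Aᶜ = {3, 4, 5, 6, 7, 9, 10}


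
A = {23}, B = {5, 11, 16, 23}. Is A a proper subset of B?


A ⊂ B requires: A ⊆ B AND A ≠ B.
A ⊆ B? Yes
A = B? No
A ⊂ B: Yes (A is a proper subset of B)

Yes, A ⊂ B


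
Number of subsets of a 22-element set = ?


Number of subsets = 2^n
= 2^22
= 4194304

|P(A)| = 4194304


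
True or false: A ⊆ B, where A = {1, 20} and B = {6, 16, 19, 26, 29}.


A ⊆ B means every element of A is in B.
Elements in A not in B: {1, 20}
So A ⊄ B.

No, A ⊄ B


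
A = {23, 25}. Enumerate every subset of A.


|A| = 2, so |P(A)| = 2^2 = 4
Enumerate subsets by cardinality (0 to 2):
∅, {23}, {25}, {23, 25}

P(A) has 4 subsets: ∅, {23}, {25}, {23, 25}


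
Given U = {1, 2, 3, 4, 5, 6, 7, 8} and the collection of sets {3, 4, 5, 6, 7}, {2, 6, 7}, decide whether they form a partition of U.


A partition requires: (1) non-empty parts, (2) pairwise disjoint, (3) union = U
Parts: {3, 4, 5, 6, 7}, {2, 6, 7}
Union of parts: {2, 3, 4, 5, 6, 7}
U = {1, 2, 3, 4, 5, 6, 7, 8}
All non-empty? True
Pairwise disjoint? False
Covers U? False

No, not a valid partition


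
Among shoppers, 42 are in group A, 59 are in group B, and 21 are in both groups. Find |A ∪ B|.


|A ∪ B| = |A| + |B| - |A ∩ B|
= 42 + 59 - 21
= 80

|A ∪ B| = 80


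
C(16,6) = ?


C(n,k) = n! / (k!(n-k)!)
C(16,6) = 16! / (6!10!)
= 8008

C(16,6) = 8008


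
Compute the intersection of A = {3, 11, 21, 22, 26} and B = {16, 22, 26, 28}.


A ∩ B = elements in both A and B
A = {3, 11, 21, 22, 26}
B = {16, 22, 26, 28}
A ∩ B = {22, 26}

A ∩ B = {22, 26}


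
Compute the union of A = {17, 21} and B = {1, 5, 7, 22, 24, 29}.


A ∪ B = all elements in A or B (or both)
A = {17, 21}
B = {1, 5, 7, 22, 24, 29}
A ∪ B = {1, 5, 7, 17, 21, 22, 24, 29}

A ∪ B = {1, 5, 7, 17, 21, 22, 24, 29}


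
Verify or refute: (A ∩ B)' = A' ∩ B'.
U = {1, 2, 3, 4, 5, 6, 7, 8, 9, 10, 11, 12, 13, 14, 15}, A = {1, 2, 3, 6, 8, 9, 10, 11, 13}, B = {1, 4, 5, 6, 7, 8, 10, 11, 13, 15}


LHS: A ∩ B = {1, 6, 8, 10, 11, 13}
(A ∩ B)' = U \ (A ∩ B) = {2, 3, 4, 5, 7, 9, 12, 14, 15}
A' = {4, 5, 7, 12, 14, 15}, B' = {2, 3, 9, 12, 14}
Claimed RHS: A' ∩ B' = {12, 14}
Identity is INVALID: LHS = {2, 3, 4, 5, 7, 9, 12, 14, 15} but the RHS claimed here equals {12, 14}. The correct form is (A ∩ B)' = A' ∪ B'.

Identity is invalid: (A ∩ B)' = {2, 3, 4, 5, 7, 9, 12, 14, 15} but A' ∩ B' = {12, 14}. The correct De Morgan law is (A ∩ B)' = A' ∪ B'.


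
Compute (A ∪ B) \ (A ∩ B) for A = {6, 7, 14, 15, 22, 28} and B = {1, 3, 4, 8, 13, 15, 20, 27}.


A △ B = (A \ B) ∪ (B \ A) = elements in exactly one of A or B
A \ B = {6, 7, 14, 22, 28}
B \ A = {1, 3, 4, 8, 13, 20, 27}
A △ B = {1, 3, 4, 6, 7, 8, 13, 14, 20, 22, 27, 28}

A △ B = {1, 3, 4, 6, 7, 8, 13, 14, 20, 22, 27, 28}


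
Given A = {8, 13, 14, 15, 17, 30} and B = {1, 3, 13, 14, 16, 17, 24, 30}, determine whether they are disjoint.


Disjoint means A ∩ B = ∅.
A ∩ B = {13, 14, 17, 30}
A ∩ B ≠ ∅, so A and B are NOT disjoint.

No, A and B are not disjoint (A ∩ B = {13, 14, 17, 30})


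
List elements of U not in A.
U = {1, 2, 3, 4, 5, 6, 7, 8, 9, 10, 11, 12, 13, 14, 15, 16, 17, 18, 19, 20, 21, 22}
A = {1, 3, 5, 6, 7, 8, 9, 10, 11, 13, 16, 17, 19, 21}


Aᶜ = U \ A = elements in U but not in A
U = {1, 2, 3, 4, 5, 6, 7, 8, 9, 10, 11, 12, 13, 14, 15, 16, 17, 18, 19, 20, 21, 22}
A = {1, 3, 5, 6, 7, 8, 9, 10, 11, 13, 16, 17, 19, 21}
Aᶜ = {2, 4, 12, 14, 15, 18, 20, 22}

Aᶜ = {2, 4, 12, 14, 15, 18, 20, 22}


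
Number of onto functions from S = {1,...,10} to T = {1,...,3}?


n = |S| = 10, k = |T| = 3. Surjections via inclusion-exclusion:
S(n,k) = Σ(-1)^i × C(k,i) × (k-i)^n, i=0 to k
i=0: (-1)^0×C(3,0)×3^10 = 59049
i=1: (-1)^1×C(3,1)×2^10 = -3072
i=2: (-1)^2×C(3,2)×1^10 = 3
i=3: (-1)^3×C(3,3)×0^10 = 0
Total = 55980

Number of surjections = 55980


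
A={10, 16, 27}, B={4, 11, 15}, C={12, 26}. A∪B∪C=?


A ∪ B = {4, 10, 11, 15, 16, 27}
(A ∪ B) ∪ C = {4, 10, 11, 12, 15, 16, 26, 27}

A ∪ B ∪ C = {4, 10, 11, 12, 15, 16, 26, 27}


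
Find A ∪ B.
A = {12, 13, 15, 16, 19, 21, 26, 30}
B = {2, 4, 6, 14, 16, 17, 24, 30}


A ∪ B = all elements in A or B (or both)
A = {12, 13, 15, 16, 19, 21, 26, 30}
B = {2, 4, 6, 14, 16, 17, 24, 30}
A ∪ B = {2, 4, 6, 12, 13, 14, 15, 16, 17, 19, 21, 24, 26, 30}

A ∪ B = {2, 4, 6, 12, 13, 14, 15, 16, 17, 19, 21, 24, 26, 30}


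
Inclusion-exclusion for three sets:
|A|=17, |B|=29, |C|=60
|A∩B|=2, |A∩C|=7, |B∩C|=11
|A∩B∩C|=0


|A∪B∪C| = |A|+|B|+|C| - |A∩B|-|A∩C|-|B∩C| + |A∩B∩C|
= 17+29+60 - 2-7-11 + 0
= 106 - 20 + 0
= 86

|A ∪ B ∪ C| = 86


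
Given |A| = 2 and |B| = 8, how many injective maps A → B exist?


An injection sends each of |A| = 2 inputs to a distinct output in B.
# injections = |B|·(|B|-1)·…·(|B|-|A|+1) = 8! / (8 - 2)!
= 8 × 7
= 56

Number of injections = 56


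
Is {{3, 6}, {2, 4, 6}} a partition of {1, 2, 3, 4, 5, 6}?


A partition requires: (1) non-empty parts, (2) pairwise disjoint, (3) union = U
Parts: {3, 6}, {2, 4, 6}
Union of parts: {2, 3, 4, 6}
U = {1, 2, 3, 4, 5, 6}
All non-empty? True
Pairwise disjoint? False
Covers U? False

No, not a valid partition


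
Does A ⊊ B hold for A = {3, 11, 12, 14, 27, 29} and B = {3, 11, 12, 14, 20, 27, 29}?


A ⊂ B requires: A ⊆ B AND A ≠ B.
A ⊆ B? Yes
A = B? No
A ⊂ B: Yes (A is a proper subset of B)

Yes, A ⊂ B


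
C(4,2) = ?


C(n,k) = n! / (k!(n-k)!)
C(4,2) = 4! / (2!2!)
= 6

C(4,2) = 6


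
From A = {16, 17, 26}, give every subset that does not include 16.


A subset of A that omits 16 is a subset of A \ {16}, so there are 2^(n-1) = 2^2 = 4 of them.
Subsets excluding 16: ∅, {17}, {26}, {17, 26}

Subsets excluding 16 (4 total): ∅, {17}, {26}, {17, 26}


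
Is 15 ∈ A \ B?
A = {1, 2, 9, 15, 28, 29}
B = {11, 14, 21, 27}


A = {1, 2, 9, 15, 28, 29}, B = {11, 14, 21, 27}
A \ B = elements in A but not in B
A \ B = {1, 2, 9, 15, 28, 29}
Checking if 15 ∈ A \ B
15 is in A \ B → True

15 ∈ A \ B


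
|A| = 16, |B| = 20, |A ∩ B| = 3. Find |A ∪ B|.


|A ∪ B| = |A| + |B| - |A ∩ B|
= 16 + 20 - 3
= 33

|A ∪ B| = 33


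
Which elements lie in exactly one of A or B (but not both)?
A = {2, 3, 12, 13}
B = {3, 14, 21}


A △ B = (A \ B) ∪ (B \ A) = elements in exactly one of A or B
A \ B = {2, 12, 13}
B \ A = {14, 21}
A △ B = {2, 12, 13, 14, 21}

A △ B = {2, 12, 13, 14, 21}


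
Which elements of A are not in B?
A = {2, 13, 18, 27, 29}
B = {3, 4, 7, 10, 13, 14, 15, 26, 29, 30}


A \ B = elements in A but not in B
A = {2, 13, 18, 27, 29}
B = {3, 4, 7, 10, 13, 14, 15, 26, 29, 30}
Remove from A any elements in B
A \ B = {2, 18, 27}

A \ B = {2, 18, 27}


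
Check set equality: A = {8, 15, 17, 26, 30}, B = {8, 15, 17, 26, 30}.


Two sets are equal iff they have exactly the same elements.
A = {8, 15, 17, 26, 30}
B = {8, 15, 17, 26, 30}
Same elements → A = B

Yes, A = B


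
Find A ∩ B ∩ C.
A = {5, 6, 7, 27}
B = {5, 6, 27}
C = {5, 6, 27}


A ∩ B = {5, 6, 27}
(A ∩ B) ∩ C = {5, 6, 27}

A ∩ B ∩ C = {5, 6, 27}


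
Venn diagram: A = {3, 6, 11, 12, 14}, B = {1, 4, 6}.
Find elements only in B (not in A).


A = {3, 6, 11, 12, 14}
B = {1, 4, 6}
Region: only in B (not in A)
Elements: {1, 4}

Elements only in B (not in A): {1, 4}


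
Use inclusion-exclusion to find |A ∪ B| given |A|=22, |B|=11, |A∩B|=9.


|A ∪ B| = |A| + |B| - |A ∩ B|
= 22 + 11 - 9
= 24

|A ∪ B| = 24


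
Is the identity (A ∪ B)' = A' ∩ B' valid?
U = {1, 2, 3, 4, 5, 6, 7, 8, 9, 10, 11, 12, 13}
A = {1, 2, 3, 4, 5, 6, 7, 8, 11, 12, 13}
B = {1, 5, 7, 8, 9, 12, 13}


LHS: A ∪ B = {1, 2, 3, 4, 5, 6, 7, 8, 9, 11, 12, 13}
(A ∪ B)' = U \ (A ∪ B) = {10}
A' = {9, 10}, B' = {2, 3, 4, 6, 10, 11}
Claimed RHS: A' ∩ B' = {10}
Identity is VALID: LHS = RHS = {10} ✓

Identity is valid. (A ∪ B)' = A' ∩ B' = {10}


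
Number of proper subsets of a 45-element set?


Total subsets = 2^n = 2^45 = 35184372088832
Proper subsets exclude the set itself: 2^n - 1
= 35184372088832 - 1
= 35184372088831

Number of proper subsets = 35184372088831


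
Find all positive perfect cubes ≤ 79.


Checking each candidate:
Condition: positive perfect cubes ≤ 79
Result = {1, 8, 27, 64}

{1, 8, 27, 64}


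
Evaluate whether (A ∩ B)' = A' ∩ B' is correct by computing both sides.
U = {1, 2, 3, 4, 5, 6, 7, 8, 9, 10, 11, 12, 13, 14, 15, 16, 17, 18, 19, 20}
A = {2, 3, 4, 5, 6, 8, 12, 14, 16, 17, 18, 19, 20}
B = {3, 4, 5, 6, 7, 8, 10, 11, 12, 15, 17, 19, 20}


LHS: A ∩ B = {3, 4, 5, 6, 8, 12, 17, 19, 20}
(A ∩ B)' = U \ (A ∩ B) = {1, 2, 7, 9, 10, 11, 13, 14, 15, 16, 18}
A' = {1, 7, 9, 10, 11, 13, 15}, B' = {1, 2, 9, 13, 14, 16, 18}
Claimed RHS: A' ∩ B' = {1, 9, 13}
Identity is INVALID: LHS = {1, 2, 7, 9, 10, 11, 13, 14, 15, 16, 18} but the RHS claimed here equals {1, 9, 13}. The correct form is (A ∩ B)' = A' ∪ B'.

Identity is invalid: (A ∩ B)' = {1, 2, 7, 9, 10, 11, 13, 14, 15, 16, 18} but A' ∩ B' = {1, 9, 13}. The correct De Morgan law is (A ∩ B)' = A' ∪ B'.


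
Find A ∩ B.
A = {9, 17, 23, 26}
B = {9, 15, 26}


A ∩ B = elements in both A and B
A = {9, 17, 23, 26}
B = {9, 15, 26}
A ∩ B = {9, 26}

A ∩ B = {9, 26}


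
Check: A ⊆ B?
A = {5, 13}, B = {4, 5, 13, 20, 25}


A ⊆ B means every element of A is in B.
All elements of A are in B.
So A ⊆ B.

Yes, A ⊆ B


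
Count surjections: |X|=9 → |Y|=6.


n = |X| = 9, k = |Y| = 6. Surjections via inclusion-exclusion:
S(n,k) = Σ(-1)^i × C(k,i) × (k-i)^n, i=0 to k
i=0: (-1)^0×C(6,0)×6^9 = 10077696
i=1: (-1)^1×C(6,1)×5^9 = -11718750
i=2: (-1)^2×C(6,2)×4^9 = 3932160
i=3: (-1)^3×C(6,3)×3^9 = -393660
i=4: (-1)^4×C(6,4)×2^9 = 7680
i=5: (-1)^5×C(6,5)×1^9 = -6
i=6: (-1)^6×C(6,6)×0^9 = 0
Total = 1905120

Number of surjections = 1905120


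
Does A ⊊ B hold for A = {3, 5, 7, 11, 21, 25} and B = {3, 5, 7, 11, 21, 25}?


A ⊂ B requires: A ⊆ B AND A ≠ B.
A ⊆ B? Yes
A = B? Yes
A = B, so A is not a PROPER subset.

No, A is not a proper subset of B


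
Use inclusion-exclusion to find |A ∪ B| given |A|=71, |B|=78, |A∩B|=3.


|A ∪ B| = |A| + |B| - |A ∩ B|
= 71 + 78 - 3
= 146

|A ∪ B| = 146


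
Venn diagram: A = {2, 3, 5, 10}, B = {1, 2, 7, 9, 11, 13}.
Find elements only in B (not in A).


A = {2, 3, 5, 10}
B = {1, 2, 7, 9, 11, 13}
Region: only in B (not in A)
Elements: {1, 7, 9, 11, 13}

Elements only in B (not in A): {1, 7, 9, 11, 13}


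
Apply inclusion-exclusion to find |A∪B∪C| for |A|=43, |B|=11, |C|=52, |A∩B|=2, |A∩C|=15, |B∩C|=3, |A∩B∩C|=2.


|A∪B∪C| = |A|+|B|+|C| - |A∩B|-|A∩C|-|B∩C| + |A∩B∩C|
= 43+11+52 - 2-15-3 + 2
= 106 - 20 + 2
= 88

|A ∪ B ∪ C| = 88


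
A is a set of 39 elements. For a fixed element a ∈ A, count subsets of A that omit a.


Subsets of A avoiding a are subsets of A \ {a}, which has 38 elements.
Count = 2^(n-1) = 2^38
= 274877906944

Number of subsets avoiding a = 274877906944


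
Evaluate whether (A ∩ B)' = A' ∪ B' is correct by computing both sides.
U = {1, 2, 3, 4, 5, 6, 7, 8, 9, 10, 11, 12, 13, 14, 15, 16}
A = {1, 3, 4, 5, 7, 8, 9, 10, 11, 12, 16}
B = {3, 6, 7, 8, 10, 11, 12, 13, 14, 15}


LHS: A ∩ B = {3, 7, 8, 10, 11, 12}
(A ∩ B)' = U \ (A ∩ B) = {1, 2, 4, 5, 6, 9, 13, 14, 15, 16}
A' = {2, 6, 13, 14, 15}, B' = {1, 2, 4, 5, 9, 16}
Claimed RHS: A' ∪ B' = {1, 2, 4, 5, 6, 9, 13, 14, 15, 16}
Identity is VALID: LHS = RHS = {1, 2, 4, 5, 6, 9, 13, 14, 15, 16} ✓

Identity is valid. (A ∩ B)' = A' ∪ B' = {1, 2, 4, 5, 6, 9, 13, 14, 15, 16}


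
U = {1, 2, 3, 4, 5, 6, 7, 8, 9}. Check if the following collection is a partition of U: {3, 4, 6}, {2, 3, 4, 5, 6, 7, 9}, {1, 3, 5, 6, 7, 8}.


A partition requires: (1) non-empty parts, (2) pairwise disjoint, (3) union = U
Parts: {3, 4, 6}, {2, 3, 4, 5, 6, 7, 9}, {1, 3, 5, 6, 7, 8}
Union of parts: {1, 2, 3, 4, 5, 6, 7, 8, 9}
U = {1, 2, 3, 4, 5, 6, 7, 8, 9}
All non-empty? True
Pairwise disjoint? False
Covers U? True

No, not a valid partition


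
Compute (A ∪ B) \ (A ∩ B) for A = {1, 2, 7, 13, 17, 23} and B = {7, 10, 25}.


A △ B = (A \ B) ∪ (B \ A) = elements in exactly one of A or B
A \ B = {1, 2, 13, 17, 23}
B \ A = {10, 25}
A △ B = {1, 2, 10, 13, 17, 23, 25}

A △ B = {1, 2, 10, 13, 17, 23, 25}


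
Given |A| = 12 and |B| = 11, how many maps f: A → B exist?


Each of |A| = 12 inputs maps to any of |B| = 11 outputs.
# functions = |B|^|A| = 11^12
= 3138428376721

Number of functions = 3138428376721


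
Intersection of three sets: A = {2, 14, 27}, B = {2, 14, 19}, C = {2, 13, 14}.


A ∩ B = {2, 14}
(A ∩ B) ∩ C = {2, 14}

A ∩ B ∩ C = {2, 14}


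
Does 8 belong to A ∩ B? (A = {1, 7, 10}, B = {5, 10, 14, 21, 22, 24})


A = {1, 7, 10}, B = {5, 10, 14, 21, 22, 24}
A ∩ B = elements in both A and B
A ∩ B = {10}
Checking if 8 ∈ A ∩ B
8 is not in A ∩ B → False

8 ∉ A ∩ B


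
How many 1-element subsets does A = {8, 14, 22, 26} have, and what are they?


|A| = 4, so A has C(4,1) = 4 subsets of size 1.
Enumerate by choosing 1 elements from A at a time:
{8}, {14}, {22}, {26}

1-element subsets (4 total): {8}, {14}, {22}, {26}


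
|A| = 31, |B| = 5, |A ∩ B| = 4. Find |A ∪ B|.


|A ∪ B| = |A| + |B| - |A ∩ B|
= 31 + 5 - 4
= 32

|A ∪ B| = 32


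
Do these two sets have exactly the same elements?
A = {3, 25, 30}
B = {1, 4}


Two sets are equal iff they have exactly the same elements.
A = {3, 25, 30}
B = {1, 4}
Differences: {1, 3, 4, 25, 30}
A ≠ B

No, A ≠ B


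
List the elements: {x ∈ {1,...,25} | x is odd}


Checking each candidate:
Condition: odd numbers in {1,...,25}
Result = {1, 3, 5, 7, 9, 11, 13, 15, 17, 19, 21, 23, 25}

{1, 3, 5, 7, 9, 11, 13, 15, 17, 19, 21, 23, 25}


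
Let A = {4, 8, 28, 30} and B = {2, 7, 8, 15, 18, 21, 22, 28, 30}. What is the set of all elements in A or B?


A ∪ B = all elements in A or B (or both)
A = {4, 8, 28, 30}
B = {2, 7, 8, 15, 18, 21, 22, 28, 30}
A ∪ B = {2, 4, 7, 8, 15, 18, 21, 22, 28, 30}

A ∪ B = {2, 4, 7, 8, 15, 18, 21, 22, 28, 30}


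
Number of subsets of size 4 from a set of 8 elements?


C(n,k) = n! / (k!(n-k)!)
C(8,4) = 8! / (4!4!)
= 70

C(8,4) = 70


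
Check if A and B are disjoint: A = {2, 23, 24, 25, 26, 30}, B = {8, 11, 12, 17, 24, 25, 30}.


Disjoint means A ∩ B = ∅.
A ∩ B = {24, 25, 30}
A ∩ B ≠ ∅, so A and B are NOT disjoint.

No, A and B are not disjoint (A ∩ B = {24, 25, 30})


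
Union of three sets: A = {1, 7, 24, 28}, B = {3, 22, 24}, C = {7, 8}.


A ∪ B = {1, 3, 7, 22, 24, 28}
(A ∪ B) ∪ C = {1, 3, 7, 8, 22, 24, 28}

A ∪ B ∪ C = {1, 3, 7, 8, 22, 24, 28}


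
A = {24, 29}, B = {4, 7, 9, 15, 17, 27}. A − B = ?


A \ B = elements in A but not in B
A = {24, 29}
B = {4, 7, 9, 15, 17, 27}
Remove from A any elements in B
A \ B = {24, 29}

A \ B = {24, 29}


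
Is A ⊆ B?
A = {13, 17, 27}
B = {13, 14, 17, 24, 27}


A ⊆ B means every element of A is in B.
All elements of A are in B.
So A ⊆ B.

Yes, A ⊆ B


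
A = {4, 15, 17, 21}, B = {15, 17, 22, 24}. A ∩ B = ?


A ∩ B = elements in both A and B
A = {4, 15, 17, 21}
B = {15, 17, 22, 24}
A ∩ B = {15, 17}

A ∩ B = {15, 17}


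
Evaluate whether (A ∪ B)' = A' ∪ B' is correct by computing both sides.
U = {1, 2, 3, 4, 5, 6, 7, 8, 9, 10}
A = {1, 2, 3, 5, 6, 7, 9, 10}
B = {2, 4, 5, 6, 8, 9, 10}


LHS: A ∪ B = {1, 2, 3, 4, 5, 6, 7, 8, 9, 10}
(A ∪ B)' = U \ (A ∪ B) = ∅
A' = {4, 8}, B' = {1, 3, 7}
Claimed RHS: A' ∪ B' = {1, 3, 4, 7, 8}
Identity is INVALID: LHS = ∅ but the RHS claimed here equals {1, 3, 4, 7, 8}. The correct form is (A ∪ B)' = A' ∩ B'.

Identity is invalid: (A ∪ B)' = ∅ but A' ∪ B' = {1, 3, 4, 7, 8}. The correct De Morgan law is (A ∪ B)' = A' ∩ B'.


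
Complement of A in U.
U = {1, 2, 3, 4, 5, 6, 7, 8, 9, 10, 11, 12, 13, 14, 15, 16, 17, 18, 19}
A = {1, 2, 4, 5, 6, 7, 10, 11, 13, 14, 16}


Aᶜ = U \ A = elements in U but not in A
U = {1, 2, 3, 4, 5, 6, 7, 8, 9, 10, 11, 12, 13, 14, 15, 16, 17, 18, 19}
A = {1, 2, 4, 5, 6, 7, 10, 11, 13, 14, 16}
Aᶜ = {3, 8, 9, 12, 15, 17, 18, 19}

Aᶜ = {3, 8, 9, 12, 15, 17, 18, 19}


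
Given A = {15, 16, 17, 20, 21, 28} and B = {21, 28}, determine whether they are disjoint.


Disjoint means A ∩ B = ∅.
A ∩ B = {21, 28}
A ∩ B ≠ ∅, so A and B are NOT disjoint.

No, A and B are not disjoint (A ∩ B = {21, 28})


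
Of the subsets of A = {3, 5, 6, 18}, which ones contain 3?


A subset of A contains 3 iff the remaining 3 elements form any subset of A \ {3}.
Count: 2^(n-1) = 2^3 = 8
Subsets containing 3: {3}, {3, 5}, {3, 6}, {3, 18}, {3, 5, 6}, {3, 5, 18}, {3, 6, 18}, {3, 5, 6, 18}

Subsets containing 3 (8 total): {3}, {3, 5}, {3, 6}, {3, 18}, {3, 5, 6}, {3, 5, 18}, {3, 6, 18}, {3, 5, 6, 18}


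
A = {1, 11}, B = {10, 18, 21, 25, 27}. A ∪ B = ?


A ∪ B = all elements in A or B (or both)
A = {1, 11}
B = {10, 18, 21, 25, 27}
A ∪ B = {1, 10, 11, 18, 21, 25, 27}

A ∪ B = {1, 10, 11, 18, 21, 25, 27}


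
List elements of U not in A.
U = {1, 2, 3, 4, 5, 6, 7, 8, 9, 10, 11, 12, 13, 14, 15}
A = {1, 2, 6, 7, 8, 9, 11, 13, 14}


Aᶜ = U \ A = elements in U but not in A
U = {1, 2, 3, 4, 5, 6, 7, 8, 9, 10, 11, 12, 13, 14, 15}
A = {1, 2, 6, 7, 8, 9, 11, 13, 14}
Aᶜ = {3, 4, 5, 10, 12, 15}

Aᶜ = {3, 4, 5, 10, 12, 15}


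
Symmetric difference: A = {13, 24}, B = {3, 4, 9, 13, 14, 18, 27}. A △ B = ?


A △ B = (A \ B) ∪ (B \ A) = elements in exactly one of A or B
A \ B = {24}
B \ A = {3, 4, 9, 14, 18, 27}
A △ B = {3, 4, 9, 14, 18, 24, 27}

A △ B = {3, 4, 9, 14, 18, 24, 27}


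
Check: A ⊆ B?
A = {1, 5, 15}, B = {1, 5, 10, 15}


A ⊆ B means every element of A is in B.
All elements of A are in B.
So A ⊆ B.

Yes, A ⊆ B


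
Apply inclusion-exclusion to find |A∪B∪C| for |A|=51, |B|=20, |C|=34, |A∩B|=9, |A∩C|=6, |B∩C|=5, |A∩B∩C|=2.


|A∪B∪C| = |A|+|B|+|C| - |A∩B|-|A∩C|-|B∩C| + |A∩B∩C|
= 51+20+34 - 9-6-5 + 2
= 105 - 20 + 2
= 87

|A ∪ B ∪ C| = 87


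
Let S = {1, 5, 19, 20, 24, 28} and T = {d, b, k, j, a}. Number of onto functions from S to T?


n = |S| = 6, k = |T| = 5. Surjections via inclusion-exclusion:
S(n,k) = Σ(-1)^i × C(k,i) × (k-i)^n, i=0 to k
i=0: (-1)^0×C(5,0)×5^6 = 15625
i=1: (-1)^1×C(5,1)×4^6 = -20480
i=2: (-1)^2×C(5,2)×3^6 = 7290
i=3: (-1)^3×C(5,3)×2^6 = -640
i=4: (-1)^4×C(5,4)×1^6 = 5
i=5: (-1)^5×C(5,5)×0^6 = 0
Total = 1800

Number of surjections = 1800


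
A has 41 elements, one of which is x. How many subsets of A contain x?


Subsets of A containing x correspond to subsets of A \ {x}, which has 40 elements.
Count = 2^(n-1) = 2^40
= 1099511627776

Number of subsets containing x = 1099511627776


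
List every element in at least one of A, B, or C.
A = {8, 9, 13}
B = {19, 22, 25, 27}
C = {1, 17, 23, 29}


A ∪ B = {8, 9, 13, 19, 22, 25, 27}
(A ∪ B) ∪ C = {1, 8, 9, 13, 17, 19, 22, 23, 25, 27, 29}

A ∪ B ∪ C = {1, 8, 9, 13, 17, 19, 22, 23, 25, 27, 29}


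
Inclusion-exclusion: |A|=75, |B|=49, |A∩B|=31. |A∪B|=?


|A ∪ B| = |A| + |B| - |A ∩ B|
= 75 + 49 - 31
= 93

|A ∪ B| = 93


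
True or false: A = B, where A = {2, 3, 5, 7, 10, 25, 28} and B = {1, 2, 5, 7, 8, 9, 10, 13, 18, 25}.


Two sets are equal iff they have exactly the same elements.
A = {2, 3, 5, 7, 10, 25, 28}
B = {1, 2, 5, 7, 8, 9, 10, 13, 18, 25}
Differences: {1, 3, 8, 9, 13, 18, 28}
A ≠ B

No, A ≠ B


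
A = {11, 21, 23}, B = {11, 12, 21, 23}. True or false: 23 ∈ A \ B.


A = {11, 21, 23}, B = {11, 12, 21, 23}
A \ B = elements in A but not in B
A \ B = ∅
Checking if 23 ∈ A \ B
23 is not in A \ B → False

23 ∉ A \ B


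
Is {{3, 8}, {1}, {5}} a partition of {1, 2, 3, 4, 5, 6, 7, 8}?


A partition requires: (1) non-empty parts, (2) pairwise disjoint, (3) union = U
Parts: {3, 8}, {1}, {5}
Union of parts: {1, 3, 5, 8}
U = {1, 2, 3, 4, 5, 6, 7, 8}
All non-empty? True
Pairwise disjoint? True
Covers U? False

No, not a valid partition


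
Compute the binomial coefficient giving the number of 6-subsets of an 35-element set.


C(n,k) = n! / (k!(n-k)!)
C(35,6) = 35! / (6!29!)
= 1623160

C(35,6) = 1623160


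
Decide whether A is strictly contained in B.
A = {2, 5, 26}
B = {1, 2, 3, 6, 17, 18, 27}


A ⊂ B requires: A ⊆ B AND A ≠ B.
A ⊆ B? No
A ⊄ B, so A is not a proper subset.

No, A is not a proper subset of B


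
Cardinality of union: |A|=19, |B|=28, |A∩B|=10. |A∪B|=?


|A ∪ B| = |A| + |B| - |A ∩ B|
= 19 + 28 - 10
= 37

|A ∪ B| = 37


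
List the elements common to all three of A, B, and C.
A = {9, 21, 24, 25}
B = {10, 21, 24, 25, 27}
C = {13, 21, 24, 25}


A ∩ B = {21, 24, 25}
(A ∩ B) ∩ C = {21, 24, 25}

A ∩ B ∩ C = {21, 24, 25}


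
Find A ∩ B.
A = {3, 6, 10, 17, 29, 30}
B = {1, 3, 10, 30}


A ∩ B = elements in both A and B
A = {3, 6, 10, 17, 29, 30}
B = {1, 3, 10, 30}
A ∩ B = {3, 10, 30}

A ∩ B = {3, 10, 30}


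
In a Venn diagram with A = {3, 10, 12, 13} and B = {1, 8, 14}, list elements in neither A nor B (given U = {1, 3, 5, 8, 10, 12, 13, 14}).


A = {3, 10, 12, 13}
B = {1, 8, 14}
Region: in neither A nor B (given U = {1, 3, 5, 8, 10, 12, 13, 14})
Elements: {5}

Elements in neither A nor B (given U = {1, 3, 5, 8, 10, 12, 13, 14}): {5}


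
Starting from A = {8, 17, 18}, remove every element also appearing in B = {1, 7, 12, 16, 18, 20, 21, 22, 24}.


A \ B = elements in A but not in B
A = {8, 17, 18}
B = {1, 7, 12, 16, 18, 20, 21, 22, 24}
Remove from A any elements in B
A \ B = {8, 17}

A \ B = {8, 17}


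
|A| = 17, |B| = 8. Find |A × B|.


|A × B| = |A| × |B|
= 17 × 8
= 136

|A × B| = 136


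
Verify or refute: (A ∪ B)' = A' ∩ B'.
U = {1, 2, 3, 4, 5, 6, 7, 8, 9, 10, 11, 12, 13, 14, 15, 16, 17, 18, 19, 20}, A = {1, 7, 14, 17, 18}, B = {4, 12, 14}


LHS: A ∪ B = {1, 4, 7, 12, 14, 17, 18}
(A ∪ B)' = U \ (A ∪ B) = {2, 3, 5, 6, 8, 9, 10, 11, 13, 15, 16, 19, 20}
A' = {2, 3, 4, 5, 6, 8, 9, 10, 11, 12, 13, 15, 16, 19, 20}, B' = {1, 2, 3, 5, 6, 7, 8, 9, 10, 11, 13, 15, 16, 17, 18, 19, 20}
Claimed RHS: A' ∩ B' = {2, 3, 5, 6, 8, 9, 10, 11, 13, 15, 16, 19, 20}
Identity is VALID: LHS = RHS = {2, 3, 5, 6, 8, 9, 10, 11, 13, 15, 16, 19, 20} ✓

Identity is valid. (A ∪ B)' = A' ∩ B' = {2, 3, 5, 6, 8, 9, 10, 11, 13, 15, 16, 19, 20}


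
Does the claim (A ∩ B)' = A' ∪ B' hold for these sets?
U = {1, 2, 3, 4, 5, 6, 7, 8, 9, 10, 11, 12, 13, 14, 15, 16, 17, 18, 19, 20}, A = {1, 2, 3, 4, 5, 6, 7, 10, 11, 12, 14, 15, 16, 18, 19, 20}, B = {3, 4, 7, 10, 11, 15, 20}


LHS: A ∩ B = {3, 4, 7, 10, 11, 15, 20}
(A ∩ B)' = U \ (A ∩ B) = {1, 2, 5, 6, 8, 9, 12, 13, 14, 16, 17, 18, 19}
A' = {8, 9, 13, 17}, B' = {1, 2, 5, 6, 8, 9, 12, 13, 14, 16, 17, 18, 19}
Claimed RHS: A' ∪ B' = {1, 2, 5, 6, 8, 9, 12, 13, 14, 16, 17, 18, 19}
Identity is VALID: LHS = RHS = {1, 2, 5, 6, 8, 9, 12, 13, 14, 16, 17, 18, 19} ✓

Identity is valid. (A ∩ B)' = A' ∪ B' = {1, 2, 5, 6, 8, 9, 12, 13, 14, 16, 17, 18, 19}


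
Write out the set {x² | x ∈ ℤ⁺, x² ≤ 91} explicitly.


Checking each candidate:
Condition: positive perfect squares ≤ 91
Result = {1, 4, 9, 16, 25, 36, 49, 64, 81}

{1, 4, 9, 16, 25, 36, 49, 64, 81}


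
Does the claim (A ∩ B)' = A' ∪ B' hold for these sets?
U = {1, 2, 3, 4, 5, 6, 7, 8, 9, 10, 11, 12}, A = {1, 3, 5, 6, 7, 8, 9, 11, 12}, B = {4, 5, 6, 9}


LHS: A ∩ B = {5, 6, 9}
(A ∩ B)' = U \ (A ∩ B) = {1, 2, 3, 4, 7, 8, 10, 11, 12}
A' = {2, 4, 10}, B' = {1, 2, 3, 7, 8, 10, 11, 12}
Claimed RHS: A' ∪ B' = {1, 2, 3, 4, 7, 8, 10, 11, 12}
Identity is VALID: LHS = RHS = {1, 2, 3, 4, 7, 8, 10, 11, 12} ✓

Identity is valid. (A ∩ B)' = A' ∪ B' = {1, 2, 3, 4, 7, 8, 10, 11, 12}


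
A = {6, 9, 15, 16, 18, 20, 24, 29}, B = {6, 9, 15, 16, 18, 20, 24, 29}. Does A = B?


Two sets are equal iff they have exactly the same elements.
A = {6, 9, 15, 16, 18, 20, 24, 29}
B = {6, 9, 15, 16, 18, 20, 24, 29}
Same elements → A = B

Yes, A = B


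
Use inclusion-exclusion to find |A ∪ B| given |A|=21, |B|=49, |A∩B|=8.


|A ∪ B| = |A| + |B| - |A ∩ B|
= 21 + 49 - 8
= 62

|A ∪ B| = 62


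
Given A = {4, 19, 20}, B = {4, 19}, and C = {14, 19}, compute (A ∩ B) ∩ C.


A ∩ B = {4, 19}
(A ∩ B) ∩ C = {19}

A ∩ B ∩ C = {19}


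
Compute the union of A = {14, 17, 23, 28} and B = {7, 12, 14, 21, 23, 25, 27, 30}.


A ∪ B = all elements in A or B (or both)
A = {14, 17, 23, 28}
B = {7, 12, 14, 21, 23, 25, 27, 30}
A ∪ B = {7, 12, 14, 17, 21, 23, 25, 27, 28, 30}

A ∪ B = {7, 12, 14, 17, 21, 23, 25, 27, 28, 30}


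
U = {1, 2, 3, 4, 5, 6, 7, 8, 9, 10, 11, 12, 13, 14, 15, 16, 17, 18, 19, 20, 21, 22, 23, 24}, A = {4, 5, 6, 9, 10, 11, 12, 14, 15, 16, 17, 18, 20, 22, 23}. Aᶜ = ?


Aᶜ = U \ A = elements in U but not in A
U = {1, 2, 3, 4, 5, 6, 7, 8, 9, 10, 11, 12, 13, 14, 15, 16, 17, 18, 19, 20, 21, 22, 23, 24}
A = {4, 5, 6, 9, 10, 11, 12, 14, 15, 16, 17, 18, 20, 22, 23}
Aᶜ = {1, 2, 3, 7, 8, 13, 19, 21, 24}

Aᶜ = {1, 2, 3, 7, 8, 13, 19, 21, 24}


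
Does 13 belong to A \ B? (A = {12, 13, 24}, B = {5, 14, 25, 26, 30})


A = {12, 13, 24}, B = {5, 14, 25, 26, 30}
A \ B = elements in A but not in B
A \ B = {12, 13, 24}
Checking if 13 ∈ A \ B
13 is in A \ B → True

13 ∈ A \ B


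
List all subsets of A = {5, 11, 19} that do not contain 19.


A subset of A that omits 19 is a subset of A \ {19}, so there are 2^(n-1) = 2^2 = 4 of them.
Subsets excluding 19: ∅, {5}, {11}, {5, 11}

Subsets excluding 19 (4 total): ∅, {5}, {11}, {5, 11}


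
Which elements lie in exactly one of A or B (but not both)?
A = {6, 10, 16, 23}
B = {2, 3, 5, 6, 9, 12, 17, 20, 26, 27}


A △ B = (A \ B) ∪ (B \ A) = elements in exactly one of A or B
A \ B = {10, 16, 23}
B \ A = {2, 3, 5, 9, 12, 17, 20, 26, 27}
A △ B = {2, 3, 5, 9, 10, 12, 16, 17, 20, 23, 26, 27}

A △ B = {2, 3, 5, 9, 10, 12, 16, 17, 20, 23, 26, 27}


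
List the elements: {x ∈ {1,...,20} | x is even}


Checking each candidate:
Condition: even numbers in {1,...,20}
Result = {2, 4, 6, 8, 10, 12, 14, 16, 18, 20}

{2, 4, 6, 8, 10, 12, 14, 16, 18, 20}


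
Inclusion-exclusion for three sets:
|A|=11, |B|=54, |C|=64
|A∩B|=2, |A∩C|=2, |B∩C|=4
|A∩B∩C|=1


|A∪B∪C| = |A|+|B|+|C| - |A∩B|-|A∩C|-|B∩C| + |A∩B∩C|
= 11+54+64 - 2-2-4 + 1
= 129 - 8 + 1
= 122

|A ∪ B ∪ C| = 122


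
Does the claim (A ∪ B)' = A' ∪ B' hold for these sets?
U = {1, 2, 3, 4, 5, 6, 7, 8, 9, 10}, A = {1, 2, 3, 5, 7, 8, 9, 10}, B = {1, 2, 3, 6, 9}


LHS: A ∪ B = {1, 2, 3, 5, 6, 7, 8, 9, 10}
(A ∪ B)' = U \ (A ∪ B) = {4}
A' = {4, 6}, B' = {4, 5, 7, 8, 10}
Claimed RHS: A' ∪ B' = {4, 5, 6, 7, 8, 10}
Identity is INVALID: LHS = {4} but the RHS claimed here equals {4, 5, 6, 7, 8, 10}. The correct form is (A ∪ B)' = A' ∩ B'.

Identity is invalid: (A ∪ B)' = {4} but A' ∪ B' = {4, 5, 6, 7, 8, 10}. The correct De Morgan law is (A ∪ B)' = A' ∩ B'.


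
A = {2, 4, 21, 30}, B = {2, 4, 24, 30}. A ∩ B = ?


A ∩ B = elements in both A and B
A = {2, 4, 21, 30}
B = {2, 4, 24, 30}
A ∩ B = {2, 4, 30}

A ∩ B = {2, 4, 30}


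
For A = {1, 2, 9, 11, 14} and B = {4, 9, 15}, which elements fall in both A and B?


A = {1, 2, 9, 11, 14}
B = {4, 9, 15}
Region: in both A and B
Elements: {9}

Elements in both A and B: {9}


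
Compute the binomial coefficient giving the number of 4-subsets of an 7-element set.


C(n,k) = n! / (k!(n-k)!)
C(7,4) = 7! / (4!3!)
= 35

C(7,4) = 35


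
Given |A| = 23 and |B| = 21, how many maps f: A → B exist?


Each of |A| = 23 inputs maps to any of |B| = 21 outputs.
# functions = |B|^|A| = 21^23
= 2576580875108218291929075869661

Number of functions = 2576580875108218291929075869661


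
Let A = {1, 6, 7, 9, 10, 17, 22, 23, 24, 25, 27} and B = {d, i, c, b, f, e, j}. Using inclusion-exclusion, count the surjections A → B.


n = |A| = 11, k = |B| = 7. Surjections via inclusion-exclusion:
S(n,k) = Σ(-1)^i × C(k,i) × (k-i)^n, i=0 to k
i=0: (-1)^0×C(7,0)×7^11 = 1977326743
i=1: (-1)^1×C(7,1)×6^11 = -2539579392
i=2: (-1)^2×C(7,2)×5^11 = 1025390625
i=3: (-1)^3×C(7,3)×4^11 = -146800640
i=4: (-1)^4×C(7,4)×3^11 = 6200145
i=5: (-1)^5×C(7,5)×2^11 = -43008
i=6: (-1)^6×C(7,6)×1^11 = 7
i=7: (-1)^7×C(7,7)×0^11 = 0
Total = 322494480

Number of surjections = 322494480


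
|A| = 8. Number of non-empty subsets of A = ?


Total subsets = 2^n = 2^8 = 256
Non-empty subsets exclude the empty set: 2^n - 1
= 256 - 1
= 255

Number of non-empty subsets = 255


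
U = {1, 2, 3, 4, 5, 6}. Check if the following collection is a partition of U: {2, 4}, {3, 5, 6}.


A partition requires: (1) non-empty parts, (2) pairwise disjoint, (3) union = U
Parts: {2, 4}, {3, 5, 6}
Union of parts: {2, 3, 4, 5, 6}
U = {1, 2, 3, 4, 5, 6}
All non-empty? True
Pairwise disjoint? True
Covers U? False

No, not a valid partition


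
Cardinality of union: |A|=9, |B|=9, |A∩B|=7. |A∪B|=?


|A ∪ B| = |A| + |B| - |A ∩ B|
= 9 + 9 - 7
= 11

|A ∪ B| = 11


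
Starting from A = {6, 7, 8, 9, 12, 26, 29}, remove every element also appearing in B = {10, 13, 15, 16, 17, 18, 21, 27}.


A \ B = elements in A but not in B
A = {6, 7, 8, 9, 12, 26, 29}
B = {10, 13, 15, 16, 17, 18, 21, 27}
Remove from A any elements in B
A \ B = {6, 7, 8, 9, 12, 26, 29}

A \ B = {6, 7, 8, 9, 12, 26, 29}


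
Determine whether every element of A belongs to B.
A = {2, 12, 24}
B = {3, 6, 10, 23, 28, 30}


A ⊆ B means every element of A is in B.
Elements in A not in B: {2, 12, 24}
So A ⊄ B.

No, A ⊄ B


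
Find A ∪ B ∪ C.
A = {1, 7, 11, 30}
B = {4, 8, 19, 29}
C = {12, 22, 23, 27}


A ∪ B = {1, 4, 7, 8, 11, 19, 29, 30}
(A ∪ B) ∪ C = {1, 4, 7, 8, 11, 12, 19, 22, 23, 27, 29, 30}

A ∪ B ∪ C = {1, 4, 7, 8, 11, 12, 19, 22, 23, 27, 29, 30}


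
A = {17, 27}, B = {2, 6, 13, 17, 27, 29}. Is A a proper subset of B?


A ⊂ B requires: A ⊆ B AND A ≠ B.
A ⊆ B? Yes
A = B? No
A ⊂ B: Yes (A is a proper subset of B)

Yes, A ⊂ B


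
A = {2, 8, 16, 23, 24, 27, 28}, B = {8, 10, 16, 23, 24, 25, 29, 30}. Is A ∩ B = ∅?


Disjoint means A ∩ B = ∅.
A ∩ B = {8, 16, 23, 24}
A ∩ B ≠ ∅, so A and B are NOT disjoint.

No, A and B are not disjoint (A ∩ B = {8, 16, 23, 24})


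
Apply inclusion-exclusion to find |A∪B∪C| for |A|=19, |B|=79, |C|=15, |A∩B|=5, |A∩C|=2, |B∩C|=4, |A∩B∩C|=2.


|A∪B∪C| = |A|+|B|+|C| - |A∩B|-|A∩C|-|B∩C| + |A∩B∩C|
= 19+79+15 - 5-2-4 + 2
= 113 - 11 + 2
= 104

|A ∪ B ∪ C| = 104


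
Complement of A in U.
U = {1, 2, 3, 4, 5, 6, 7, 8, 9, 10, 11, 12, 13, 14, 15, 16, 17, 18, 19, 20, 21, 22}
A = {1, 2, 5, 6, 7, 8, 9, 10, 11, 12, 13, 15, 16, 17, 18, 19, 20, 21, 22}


Aᶜ = U \ A = elements in U but not in A
U = {1, 2, 3, 4, 5, 6, 7, 8, 9, 10, 11, 12, 13, 14, 15, 16, 17, 18, 19, 20, 21, 22}
A = {1, 2, 5, 6, 7, 8, 9, 10, 11, 12, 13, 15, 16, 17, 18, 19, 20, 21, 22}
Aᶜ = {3, 4, 14}

Aᶜ = {3, 4, 14}


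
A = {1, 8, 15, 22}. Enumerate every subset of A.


|A| = 4, so |P(A)| = 2^4 = 16
Enumerate subsets by cardinality (0 to 4):
∅, {1}, {8}, {15}, {22}, {1, 8}, {1, 15}, {1, 22}, {8, 15}, {8, 22}, {15, 22}, {1, 8, 15}, {1, 8, 22}, {1, 15, 22}, {8, 15, 22}, {1, 8, 15, 22}

P(A) has 16 subsets: ∅, {1}, {8}, {15}, {22}, {1, 8}, {1, 15}, {1, 22}, {8, 15}, {8, 22}, {15, 22}, {1, 8, 15}, {1, 8, 22}, {1, 15, 22}, {8, 15, 22}, {1, 8, 15, 22}


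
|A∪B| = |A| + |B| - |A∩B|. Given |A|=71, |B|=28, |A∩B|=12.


|A ∪ B| = |A| + |B| - |A ∩ B|
= 71 + 28 - 12
= 87

|A ∪ B| = 87


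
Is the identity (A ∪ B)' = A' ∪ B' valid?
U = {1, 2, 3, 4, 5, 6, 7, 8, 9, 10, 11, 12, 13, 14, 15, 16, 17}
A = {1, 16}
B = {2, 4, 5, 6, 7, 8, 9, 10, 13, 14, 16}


LHS: A ∪ B = {1, 2, 4, 5, 6, 7, 8, 9, 10, 13, 14, 16}
(A ∪ B)' = U \ (A ∪ B) = {3, 11, 12, 15, 17}
A' = {2, 3, 4, 5, 6, 7, 8, 9, 10, 11, 12, 13, 14, 15, 17}, B' = {1, 3, 11, 12, 15, 17}
Claimed RHS: A' ∪ B' = {1, 2, 3, 4, 5, 6, 7, 8, 9, 10, 11, 12, 13, 14, 15, 17}
Identity is INVALID: LHS = {3, 11, 12, 15, 17} but the RHS claimed here equals {1, 2, 3, 4, 5, 6, 7, 8, 9, 10, 11, 12, 13, 14, 15, 17}. The correct form is (A ∪ B)' = A' ∩ B'.

Identity is invalid: (A ∪ B)' = {3, 11, 12, 15, 17} but A' ∪ B' = {1, 2, 3, 4, 5, 6, 7, 8, 9, 10, 11, 12, 13, 14, 15, 17}. The correct De Morgan law is (A ∪ B)' = A' ∩ B'.


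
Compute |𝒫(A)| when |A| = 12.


Number of subsets = 2^n
= 2^12
= 4096

|P(A)| = 4096


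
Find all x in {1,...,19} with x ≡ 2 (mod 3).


Checking each candidate:
Condition: x in {1,...,19} with x ≡ 2 (mod 3)
Result = {2, 5, 8, 11, 14, 17}

{2, 5, 8, 11, 14, 17}


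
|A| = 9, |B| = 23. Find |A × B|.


|A × B| = |A| × |B|
= 9 × 23
= 207

|A × B| = 207


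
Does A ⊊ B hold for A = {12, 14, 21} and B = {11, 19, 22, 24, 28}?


A ⊂ B requires: A ⊆ B AND A ≠ B.
A ⊆ B? No
A ⊄ B, so A is not a proper subset.

No, A is not a proper subset of B


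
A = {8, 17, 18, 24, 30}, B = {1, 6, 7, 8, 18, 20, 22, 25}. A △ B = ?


A △ B = (A \ B) ∪ (B \ A) = elements in exactly one of A or B
A \ B = {17, 24, 30}
B \ A = {1, 6, 7, 20, 22, 25}
A △ B = {1, 6, 7, 17, 20, 22, 24, 25, 30}

A △ B = {1, 6, 7, 17, 20, 22, 24, 25, 30}


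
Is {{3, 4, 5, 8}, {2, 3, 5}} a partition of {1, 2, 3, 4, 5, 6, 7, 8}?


A partition requires: (1) non-empty parts, (2) pairwise disjoint, (3) union = U
Parts: {3, 4, 5, 8}, {2, 3, 5}
Union of parts: {2, 3, 4, 5, 8}
U = {1, 2, 3, 4, 5, 6, 7, 8}
All non-empty? True
Pairwise disjoint? False
Covers U? False

No, not a valid partition


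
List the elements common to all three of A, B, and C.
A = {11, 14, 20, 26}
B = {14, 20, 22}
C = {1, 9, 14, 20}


A ∩ B = {14, 20}
(A ∩ B) ∩ C = {14, 20}

A ∩ B ∩ C = {14, 20}


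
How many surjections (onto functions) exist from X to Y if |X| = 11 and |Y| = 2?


n = |X| = 11, k = |Y| = 2. Surjections via inclusion-exclusion:
S(n,k) = Σ(-1)^i × C(k,i) × (k-i)^n, i=0 to k
i=0: (-1)^0×C(2,0)×2^11 = 2048
i=1: (-1)^1×C(2,1)×1^11 = -2
i=2: (-1)^2×C(2,2)×0^11 = 0
Total = 2046

Number of surjections = 2046


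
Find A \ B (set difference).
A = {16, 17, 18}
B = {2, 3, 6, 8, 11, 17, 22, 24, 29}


A \ B = elements in A but not in B
A = {16, 17, 18}
B = {2, 3, 6, 8, 11, 17, 22, 24, 29}
Remove from A any elements in B
A \ B = {16, 18}

A \ B = {16, 18}


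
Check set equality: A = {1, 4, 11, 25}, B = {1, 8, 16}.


Two sets are equal iff they have exactly the same elements.
A = {1, 4, 11, 25}
B = {1, 8, 16}
Differences: {4, 8, 11, 16, 25}
A ≠ B

No, A ≠ B


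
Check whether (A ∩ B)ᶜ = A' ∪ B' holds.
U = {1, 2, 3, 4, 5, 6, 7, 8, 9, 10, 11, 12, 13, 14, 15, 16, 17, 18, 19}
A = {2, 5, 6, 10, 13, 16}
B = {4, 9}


LHS: A ∩ B = ∅
(A ∩ B)' = U \ (A ∩ B) = {1, 2, 3, 4, 5, 6, 7, 8, 9, 10, 11, 12, 13, 14, 15, 16, 17, 18, 19}
A' = {1, 3, 4, 7, 8, 9, 11, 12, 14, 15, 17, 18, 19}, B' = {1, 2, 3, 5, 6, 7, 8, 10, 11, 12, 13, 14, 15, 16, 17, 18, 19}
Claimed RHS: A' ∪ B' = {1, 2, 3, 4, 5, 6, 7, 8, 9, 10, 11, 12, 13, 14, 15, 16, 17, 18, 19}
Identity is VALID: LHS = RHS = {1, 2, 3, 4, 5, 6, 7, 8, 9, 10, 11, 12, 13, 14, 15, 16, 17, 18, 19} ✓

Identity is valid. (A ∩ B)' = A' ∪ B' = {1, 2, 3, 4, 5, 6, 7, 8, 9, 10, 11, 12, 13, 14, 15, 16, 17, 18, 19}
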